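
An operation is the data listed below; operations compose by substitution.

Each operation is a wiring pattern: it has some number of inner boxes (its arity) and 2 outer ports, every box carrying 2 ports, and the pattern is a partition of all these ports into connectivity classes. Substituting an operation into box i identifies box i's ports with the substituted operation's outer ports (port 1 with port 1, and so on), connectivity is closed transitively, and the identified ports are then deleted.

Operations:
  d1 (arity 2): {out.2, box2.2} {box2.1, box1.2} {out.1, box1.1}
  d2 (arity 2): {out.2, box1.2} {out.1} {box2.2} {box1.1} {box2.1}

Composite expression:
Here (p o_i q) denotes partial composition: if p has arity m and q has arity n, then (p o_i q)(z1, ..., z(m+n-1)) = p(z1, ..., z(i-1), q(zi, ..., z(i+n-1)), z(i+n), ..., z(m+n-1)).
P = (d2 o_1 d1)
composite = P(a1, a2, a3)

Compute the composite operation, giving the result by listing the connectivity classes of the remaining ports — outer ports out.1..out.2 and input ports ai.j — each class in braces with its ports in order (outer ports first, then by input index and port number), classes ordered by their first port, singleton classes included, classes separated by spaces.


After gluing at d2, chains via deleted ports link the a-ports.
d1 over (a1, a2) gives {out.1, a1.1} {out.2, a2.2} {a1.2, a2.1}, out.j being that stage's outer ports
d2 over (a1, a2, a3) gives {out.1} {out.2, a2.2} {a1.1} {a1.2, a2.1} {a3.1} {a3.2}, out.j being that stage's outer ports

{out.1} {out.2, a2.2} {a1.1} {a1.2, a2.1} {a3.1} {a3.2}


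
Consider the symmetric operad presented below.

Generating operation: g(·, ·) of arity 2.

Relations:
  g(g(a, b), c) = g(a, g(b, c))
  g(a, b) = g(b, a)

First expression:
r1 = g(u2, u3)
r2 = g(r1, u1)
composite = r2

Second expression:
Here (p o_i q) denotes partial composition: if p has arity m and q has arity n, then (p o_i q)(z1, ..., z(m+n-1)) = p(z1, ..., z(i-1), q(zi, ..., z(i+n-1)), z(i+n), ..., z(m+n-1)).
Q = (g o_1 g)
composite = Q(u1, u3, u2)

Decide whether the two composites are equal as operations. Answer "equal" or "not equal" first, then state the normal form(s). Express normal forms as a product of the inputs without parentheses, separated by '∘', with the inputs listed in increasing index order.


Reducing the first expression gives u1 ∘ u2 ∘ u3
Reducing the second expression gives u1 ∘ u2 ∘ u3
One common form — equal.

equal — both sides give u1 ∘ u2 ∘ u3


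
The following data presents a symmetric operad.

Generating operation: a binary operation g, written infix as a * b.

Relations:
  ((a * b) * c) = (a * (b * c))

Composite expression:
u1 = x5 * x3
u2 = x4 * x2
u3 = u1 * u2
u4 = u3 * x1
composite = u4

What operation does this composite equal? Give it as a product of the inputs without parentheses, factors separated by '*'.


All parenthesizations of g agree; list the x-inputs left to right.
(x5 * x3) linearizes to x5 * x3
(x4 * x2) linearizes to x4 * x2
((x5 * x3) * (x4 * x2)) linearizes to x5 * x3 * x4 * x2
(((x5 * x3) * (x4 * x2)) * x1) linearizes to x5 * x3 * x4 * x2 * x1

x5 * x3 * x4 * x2 * x1


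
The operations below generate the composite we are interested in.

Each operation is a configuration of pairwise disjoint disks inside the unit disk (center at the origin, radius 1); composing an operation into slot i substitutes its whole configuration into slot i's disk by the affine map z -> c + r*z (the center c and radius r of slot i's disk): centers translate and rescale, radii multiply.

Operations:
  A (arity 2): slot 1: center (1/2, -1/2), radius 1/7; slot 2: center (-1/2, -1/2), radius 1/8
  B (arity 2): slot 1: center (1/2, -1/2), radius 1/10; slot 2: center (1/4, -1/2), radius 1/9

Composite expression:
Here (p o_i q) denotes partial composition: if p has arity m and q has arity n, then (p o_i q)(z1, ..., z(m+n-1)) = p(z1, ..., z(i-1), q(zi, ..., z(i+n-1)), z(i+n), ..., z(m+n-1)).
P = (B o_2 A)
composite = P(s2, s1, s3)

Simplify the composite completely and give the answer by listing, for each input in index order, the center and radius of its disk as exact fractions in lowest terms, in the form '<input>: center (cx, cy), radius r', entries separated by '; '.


s1: center (11/36, -5/9), radius 1/63; s2: center (1/2, -1/2), radius 1/10; s3: center (7/36, -5/9), radius 1/72

Affine substitution under B: radii multiply and s-centers shift.
tracing s2 down its 1-map path: center (1/2, -1/2), radius 1/10
tracing s1 down its 2-map path: center (11/36, -5/9), radius 1/63
tracing s3 down its 2-map path: center (7/36, -5/9), radius 1/72


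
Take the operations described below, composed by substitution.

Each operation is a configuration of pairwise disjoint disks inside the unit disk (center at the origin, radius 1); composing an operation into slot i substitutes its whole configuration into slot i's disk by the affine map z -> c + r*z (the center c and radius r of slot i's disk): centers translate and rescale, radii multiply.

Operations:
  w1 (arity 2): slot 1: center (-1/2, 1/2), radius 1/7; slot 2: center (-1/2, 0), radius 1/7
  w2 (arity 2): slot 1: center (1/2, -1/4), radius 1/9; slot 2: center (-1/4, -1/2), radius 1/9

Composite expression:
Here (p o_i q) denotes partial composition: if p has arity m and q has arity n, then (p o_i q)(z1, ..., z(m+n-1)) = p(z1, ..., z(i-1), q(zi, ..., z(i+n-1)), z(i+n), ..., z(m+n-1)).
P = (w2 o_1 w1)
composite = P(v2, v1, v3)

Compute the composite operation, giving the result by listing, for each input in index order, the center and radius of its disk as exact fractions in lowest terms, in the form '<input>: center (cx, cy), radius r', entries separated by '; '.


v1: center (4/9, -1/4), radius 1/63; v2: center (4/9, -7/36), radius 1/63; v3: center (-1/4, -1/2), radius 1/9

Each v-disk chains the slot maps above it in w2; radii multiply.
for v2, the 2-step affine chain lands on center (4/9, -7/36), radius 1/63
for v1, the 2-step affine chain lands on center (4/9, -1/4), radius 1/63
for v3, the 1-step affine chain lands on center (-1/4, -1/2), radius 1/9


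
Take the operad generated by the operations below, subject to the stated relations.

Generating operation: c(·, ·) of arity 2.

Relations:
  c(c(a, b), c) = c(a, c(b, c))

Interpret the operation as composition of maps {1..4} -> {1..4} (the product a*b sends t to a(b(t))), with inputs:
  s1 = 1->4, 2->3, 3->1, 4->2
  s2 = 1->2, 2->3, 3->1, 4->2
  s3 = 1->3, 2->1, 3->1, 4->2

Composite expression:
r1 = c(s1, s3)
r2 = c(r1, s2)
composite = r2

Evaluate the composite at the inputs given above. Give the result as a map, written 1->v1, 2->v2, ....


1->4, 2->4, 3->1, 4->4


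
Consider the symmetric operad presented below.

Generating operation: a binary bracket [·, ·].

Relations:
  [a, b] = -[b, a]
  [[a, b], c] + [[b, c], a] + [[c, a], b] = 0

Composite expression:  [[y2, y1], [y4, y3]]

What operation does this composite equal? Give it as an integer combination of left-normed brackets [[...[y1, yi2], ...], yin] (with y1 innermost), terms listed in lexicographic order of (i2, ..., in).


[[[y1, y2], y3], y4] - [[[y1, y2], y4], y3]

A multilinear Lie element is pinned by y1-initial words (y1 innermost).
Composite bracket: [[y2, y1], [y4, y3]]
Each bracket splits as ab - ba, giving 8 signed words (2^3 = 8).
The y1-initial words carry the normal form:
  y1y2y3y4 appears with sign +1, giving the term +[[[y1, y2], y3], y4]
  y1y2y4y3 appears with sign -1, giving the term -[[[y1, y2], y4], y3]


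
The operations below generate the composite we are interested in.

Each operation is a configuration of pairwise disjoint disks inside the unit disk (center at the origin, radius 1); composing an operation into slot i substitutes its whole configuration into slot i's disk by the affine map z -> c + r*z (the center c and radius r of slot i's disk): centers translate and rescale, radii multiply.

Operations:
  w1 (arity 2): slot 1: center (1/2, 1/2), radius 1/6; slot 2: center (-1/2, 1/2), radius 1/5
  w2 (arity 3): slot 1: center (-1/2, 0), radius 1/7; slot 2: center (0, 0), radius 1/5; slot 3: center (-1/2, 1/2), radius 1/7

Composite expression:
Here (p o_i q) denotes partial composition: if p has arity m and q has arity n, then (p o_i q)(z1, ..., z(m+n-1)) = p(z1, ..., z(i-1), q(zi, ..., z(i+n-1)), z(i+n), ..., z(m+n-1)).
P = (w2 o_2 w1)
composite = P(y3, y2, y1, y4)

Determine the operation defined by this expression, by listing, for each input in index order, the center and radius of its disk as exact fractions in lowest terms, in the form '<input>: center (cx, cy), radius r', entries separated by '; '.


y1: center (-1/10, 1/10), radius 1/25; y2: center (1/10, 1/10), radius 1/30; y3: center (-1/2, 0), radius 1/7; y4: center (-1/2, 1/2), radius 1/7

Each y-disk chains the slot maps above it in w2; radii multiply.
for y3, the 1-step affine chain lands on center (-1/2, 0), radius 1/7
for y2, the 2-step affine chain lands on center (1/10, 1/10), radius 1/30
for y1, the 2-step affine chain lands on center (-1/10, 1/10), radius 1/25
for y4, the 1-step affine chain lands on center (-1/2, 1/2), radius 1/7


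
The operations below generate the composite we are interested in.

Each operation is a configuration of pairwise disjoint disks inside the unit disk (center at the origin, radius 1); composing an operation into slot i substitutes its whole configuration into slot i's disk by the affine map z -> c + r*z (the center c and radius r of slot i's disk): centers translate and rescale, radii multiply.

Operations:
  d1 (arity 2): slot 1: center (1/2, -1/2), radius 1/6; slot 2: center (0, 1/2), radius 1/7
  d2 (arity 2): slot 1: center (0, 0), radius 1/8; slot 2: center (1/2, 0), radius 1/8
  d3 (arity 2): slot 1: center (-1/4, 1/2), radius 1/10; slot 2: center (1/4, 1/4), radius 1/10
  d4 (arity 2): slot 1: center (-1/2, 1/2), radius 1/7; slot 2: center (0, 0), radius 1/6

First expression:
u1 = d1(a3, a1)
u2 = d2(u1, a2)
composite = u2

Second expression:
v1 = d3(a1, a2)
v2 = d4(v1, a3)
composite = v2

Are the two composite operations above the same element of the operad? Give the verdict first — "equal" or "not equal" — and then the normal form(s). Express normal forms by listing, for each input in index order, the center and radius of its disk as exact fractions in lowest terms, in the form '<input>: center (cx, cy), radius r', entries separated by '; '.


not equal — first a1: center (0, 1/16), radius 1/56; a2: center (1/2, 0), radius 1/8; a3: center (1/16, -1/16), radius 1/48, second a1: center (-15/28, 4/7), radius 1/70; a2: center (-13/28, 15/28), radius 1/70; a3: center (0, 0), radius 1/6

The first composite normalizes to a1: center (0, 1/16), radius 1/56; a2: center (1/2, 0), radius 1/8; a3: center (1/16, -1/16), radius 1/48
The second composite normalizes to a1: center (-15/28, 4/7), radius 1/70; a2: center (-13/28, 15/28), radius 1/70; a3: center (0, 0), radius 1/6
No match — not equal.


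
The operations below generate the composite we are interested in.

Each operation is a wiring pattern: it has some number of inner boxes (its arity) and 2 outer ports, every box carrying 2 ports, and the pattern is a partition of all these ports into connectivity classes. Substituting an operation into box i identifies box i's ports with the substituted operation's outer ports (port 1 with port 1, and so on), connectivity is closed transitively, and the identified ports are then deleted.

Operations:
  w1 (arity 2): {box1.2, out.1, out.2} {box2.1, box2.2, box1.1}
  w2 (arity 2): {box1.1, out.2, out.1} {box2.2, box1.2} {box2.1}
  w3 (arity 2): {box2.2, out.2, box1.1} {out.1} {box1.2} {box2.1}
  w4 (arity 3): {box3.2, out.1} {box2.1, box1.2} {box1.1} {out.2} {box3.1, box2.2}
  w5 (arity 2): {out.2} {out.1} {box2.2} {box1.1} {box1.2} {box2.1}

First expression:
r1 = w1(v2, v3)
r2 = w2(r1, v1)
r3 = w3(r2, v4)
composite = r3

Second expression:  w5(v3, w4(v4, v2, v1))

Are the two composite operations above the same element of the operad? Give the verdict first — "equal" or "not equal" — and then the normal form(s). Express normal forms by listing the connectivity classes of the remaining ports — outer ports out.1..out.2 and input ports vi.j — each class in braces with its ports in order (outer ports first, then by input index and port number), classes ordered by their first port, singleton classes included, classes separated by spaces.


not equal; first: {out.1} {out.2, v1.2, v2.2, v4.2} {v1.1} {v2.1, v3.1, v3.2} {v4.1}; second: {out.1} {out.2} {v1.1, v2.2} {v1.2} {v2.1, v4.2} {v3.1} {v3.2} {v4.1}


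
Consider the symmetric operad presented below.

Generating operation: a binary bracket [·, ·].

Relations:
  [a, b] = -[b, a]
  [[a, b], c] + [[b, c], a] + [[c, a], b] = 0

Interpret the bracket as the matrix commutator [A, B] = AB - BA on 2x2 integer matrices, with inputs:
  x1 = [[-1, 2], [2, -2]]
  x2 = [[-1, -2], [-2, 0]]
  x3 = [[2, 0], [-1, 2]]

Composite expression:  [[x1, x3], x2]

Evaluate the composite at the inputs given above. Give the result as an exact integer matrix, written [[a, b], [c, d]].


[[2, 8], [-9, -2]]

[x1, x3] = [[-2, 0], [1, 2]]
[[x1, x3], x2] = [[2, 8], [-9, -2]]


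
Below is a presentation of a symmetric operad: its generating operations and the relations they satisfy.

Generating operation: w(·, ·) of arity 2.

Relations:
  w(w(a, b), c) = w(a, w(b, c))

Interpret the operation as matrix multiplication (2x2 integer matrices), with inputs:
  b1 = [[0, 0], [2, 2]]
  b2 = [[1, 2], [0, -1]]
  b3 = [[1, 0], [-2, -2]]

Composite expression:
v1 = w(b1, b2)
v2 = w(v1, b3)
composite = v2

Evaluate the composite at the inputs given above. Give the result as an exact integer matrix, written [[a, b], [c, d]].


[[0, 0], [-2, -4]]

w(b1, b2) = [[0, 0], [2, 2]]
w(w(b1, b2), b3) = [[0, 0], [-2, -4]]


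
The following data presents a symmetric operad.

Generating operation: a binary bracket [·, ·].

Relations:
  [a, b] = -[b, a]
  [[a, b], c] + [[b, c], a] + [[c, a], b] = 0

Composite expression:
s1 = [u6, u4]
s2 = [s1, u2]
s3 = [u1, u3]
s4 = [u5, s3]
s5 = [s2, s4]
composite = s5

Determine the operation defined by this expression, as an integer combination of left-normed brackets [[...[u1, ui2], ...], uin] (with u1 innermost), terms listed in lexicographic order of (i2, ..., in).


[[[[[u1, u3], u5], u2], u4], u6] - [[[[[u1, u3], u5], u2], u6], u4] - [[[[[u1, u3], u5], u4], u6], u2] + [[[[[u1, u3], u5], u6], u4], u2]

Antisymmetry and Jacobi reduce to u1-anchored left-normed brackets.
Composite bracket: [[[u6, u4], u2], [u5, [u1, u3]]]
Expanding via [a, b] = ab - ba: 32 signed words (2^5 = 32).
Only words starting with u1 matter:
  u1u3u5u2u4u6 (sign +1) contributes +[[[[[u1, u3], u5], u2], u4], u6]
  u1u3u5u2u6u4 (sign -1) contributes -[[[[[u1, u3], u5], u2], u6], u4]
  u1u3u5u4u6u2 (sign -1) contributes -[[[[[u1, u3], u5], u4], u6], u2]
  u1u3u5u6u4u2 (sign +1) contributes +[[[[[u1, u3], u5], u6], u4], u2]


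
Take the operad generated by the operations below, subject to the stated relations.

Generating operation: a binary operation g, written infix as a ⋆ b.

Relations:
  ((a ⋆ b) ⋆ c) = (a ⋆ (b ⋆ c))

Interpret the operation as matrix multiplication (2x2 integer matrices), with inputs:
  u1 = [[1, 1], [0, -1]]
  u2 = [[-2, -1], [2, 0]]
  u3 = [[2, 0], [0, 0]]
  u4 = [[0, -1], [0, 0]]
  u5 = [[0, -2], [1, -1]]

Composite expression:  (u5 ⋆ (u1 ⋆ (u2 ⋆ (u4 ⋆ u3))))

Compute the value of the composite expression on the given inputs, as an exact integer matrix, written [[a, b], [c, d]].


(u4 ⋆ u3) = [[0, 0], [0, 0]]
(u2 ⋆ (u4 ⋆ u3)) = [[0, 0], [0, 0]]
(u1 ⋆ (u2 ⋆ (u4 ⋆ u3))) = [[0, 0], [0, 0]]
(u5 ⋆ (u1 ⋆ (u2 ⋆ (u4 ⋆ u3)))) = [[0, 0], [0, 0]]

[[0, 0], [0, 0]]


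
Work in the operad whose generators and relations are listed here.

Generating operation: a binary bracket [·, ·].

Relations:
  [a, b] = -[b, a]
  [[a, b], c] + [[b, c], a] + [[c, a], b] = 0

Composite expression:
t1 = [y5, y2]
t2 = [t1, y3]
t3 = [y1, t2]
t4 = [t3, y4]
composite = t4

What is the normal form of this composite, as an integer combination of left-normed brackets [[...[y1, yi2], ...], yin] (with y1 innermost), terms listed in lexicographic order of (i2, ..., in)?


-[[[[y1, y2], y5], y3], y4] + [[[[y1, y3], y2], y5], y4] - [[[[y1, y3], y5], y2], y4] + [[[[y1, y5], y2], y3], y4]

In the tensor algebra, words opening y1 carry the y1-anchored form.
Composite bracket: [[y1, [[y5, y2], y3]], y4]
Under [a, b] = ab - ba we get 16 signed associative words (2^4 = 16).
Coefficients come from the y1-initial words:
  word y1y2y5y3y4 has sign -1, contributing -[[[[y1, y2], y5], y3], y4]
  word y1y3y2y5y4 has sign +1, contributing +[[[[y1, y3], y2], y5], y4]
  word y1y3y5y2y4 has sign -1, contributing -[[[[y1, y3], y5], y2], y4]
  word y1y5y2y3y4 has sign +1, contributing +[[[[y1, y5], y2], y3], y4]


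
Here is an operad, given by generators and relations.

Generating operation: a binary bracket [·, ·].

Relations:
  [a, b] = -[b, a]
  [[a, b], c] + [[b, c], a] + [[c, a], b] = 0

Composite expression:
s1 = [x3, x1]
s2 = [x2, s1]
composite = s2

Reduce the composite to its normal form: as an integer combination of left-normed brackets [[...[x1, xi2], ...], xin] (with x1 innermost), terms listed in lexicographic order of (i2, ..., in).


[[x1, x3], x2]

Left-normed coefficients sit on the x1-initial expansion words.
Composite bracket: [x2, [x3, x1]]
Full expansion: 4 signed words from ab - ba (2^2 = 4).
Coefficients come from the x1-initial words:
  from x1x3x2, sign +1: term +[[x1, x3], x2]


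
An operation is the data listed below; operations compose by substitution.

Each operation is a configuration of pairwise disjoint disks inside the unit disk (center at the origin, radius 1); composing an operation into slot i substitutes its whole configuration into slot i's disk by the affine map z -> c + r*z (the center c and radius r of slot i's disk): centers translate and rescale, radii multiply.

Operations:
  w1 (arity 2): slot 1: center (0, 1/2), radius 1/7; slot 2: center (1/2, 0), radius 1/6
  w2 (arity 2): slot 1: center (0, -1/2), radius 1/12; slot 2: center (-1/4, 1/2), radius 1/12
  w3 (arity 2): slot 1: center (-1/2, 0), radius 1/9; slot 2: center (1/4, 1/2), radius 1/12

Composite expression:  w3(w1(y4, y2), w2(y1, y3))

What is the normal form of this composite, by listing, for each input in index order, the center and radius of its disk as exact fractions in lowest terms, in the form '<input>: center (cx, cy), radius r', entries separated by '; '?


y1: center (1/4, 11/24), radius 1/144; y2: center (-4/9, 0), radius 1/54; y3: center (11/48, 13/24), radius 1/144; y4: center (-1/2, 1/18), radius 1/63

Follow each y-input down from w3: c' goes to c + r*c', radius to r*r'.
y4 passes through 2 substitutions, ending at center (-1/2, 1/18), radius 1/63
y2 passes through 2 substitutions, ending at center (-4/9, 0), radius 1/54
y1 passes through 2 substitutions, ending at center (1/4, 11/24), radius 1/144
y3 passes through 2 substitutions, ending at center (11/48, 13/24), radius 1/144


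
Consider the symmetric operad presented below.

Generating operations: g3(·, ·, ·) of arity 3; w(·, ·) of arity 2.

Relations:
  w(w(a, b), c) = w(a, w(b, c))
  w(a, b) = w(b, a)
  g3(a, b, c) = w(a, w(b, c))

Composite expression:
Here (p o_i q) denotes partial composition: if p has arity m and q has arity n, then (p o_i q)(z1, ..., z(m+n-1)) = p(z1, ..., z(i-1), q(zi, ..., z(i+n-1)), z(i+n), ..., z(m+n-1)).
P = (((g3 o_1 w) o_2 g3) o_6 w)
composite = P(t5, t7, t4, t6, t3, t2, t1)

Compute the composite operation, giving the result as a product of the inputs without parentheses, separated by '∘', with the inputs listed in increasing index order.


t1 ∘ t2 ∘ t3 ∘ t4 ∘ t5 ∘ t6 ∘ t7

Reordering under g3 is free, so list the t-inputs canonically.
g3(t7, t4, t6) unparenthesizes to t7 ∘ t4 ∘ t6
w(t5, g3(t7, t4, t6)) unparenthesizes to t5 ∘ t7 ∘ t4 ∘ t6
w(t2, t1) unparenthesizes to t2 ∘ t1
g3(w(t5, g3(t7, t4, t6)), t3, w(t2, t1)) unparenthesizes to t5 ∘ t7 ∘ t4 ∘ t6 ∘ t3 ∘ t2 ∘ t1
rearranged into index order: t1 ∘ t2 ∘ t3 ∘ t4 ∘ t5 ∘ t6 ∘ t7


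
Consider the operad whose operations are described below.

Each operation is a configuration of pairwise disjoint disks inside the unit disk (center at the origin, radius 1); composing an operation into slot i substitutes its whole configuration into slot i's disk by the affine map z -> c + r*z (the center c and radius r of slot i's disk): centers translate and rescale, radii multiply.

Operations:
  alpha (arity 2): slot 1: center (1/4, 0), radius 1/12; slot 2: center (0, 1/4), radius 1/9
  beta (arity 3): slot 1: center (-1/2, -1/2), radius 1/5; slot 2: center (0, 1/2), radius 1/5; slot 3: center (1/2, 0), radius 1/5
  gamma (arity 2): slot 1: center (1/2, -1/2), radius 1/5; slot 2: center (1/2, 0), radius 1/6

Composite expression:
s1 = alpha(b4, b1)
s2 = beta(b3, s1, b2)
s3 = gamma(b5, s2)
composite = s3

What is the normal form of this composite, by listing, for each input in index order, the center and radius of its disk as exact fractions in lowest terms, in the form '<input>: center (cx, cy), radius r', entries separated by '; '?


b1: center (1/2, 11/120), radius 1/270; b2: center (7/12, 0), radius 1/30; b3: center (5/12, -1/12), radius 1/30; b4: center (61/120, 1/12), radius 1/360; b5: center (1/2, -1/2), radius 1/5

Affine substitution under gamma: radii multiply and b-centers shift.
b5: after 1 affine step, its disk has center (1/2, -1/2), radius 1/5
b3: after 2 affine steps, its disk has center (5/12, -1/12), radius 1/30
b4: after 3 affine steps, its disk has center (61/120, 1/12), radius 1/360
b1: after 3 affine steps, its disk has center (1/2, 11/120), radius 1/270
b2: after 2 affine steps, its disk has center (7/12, 0), radius 1/30


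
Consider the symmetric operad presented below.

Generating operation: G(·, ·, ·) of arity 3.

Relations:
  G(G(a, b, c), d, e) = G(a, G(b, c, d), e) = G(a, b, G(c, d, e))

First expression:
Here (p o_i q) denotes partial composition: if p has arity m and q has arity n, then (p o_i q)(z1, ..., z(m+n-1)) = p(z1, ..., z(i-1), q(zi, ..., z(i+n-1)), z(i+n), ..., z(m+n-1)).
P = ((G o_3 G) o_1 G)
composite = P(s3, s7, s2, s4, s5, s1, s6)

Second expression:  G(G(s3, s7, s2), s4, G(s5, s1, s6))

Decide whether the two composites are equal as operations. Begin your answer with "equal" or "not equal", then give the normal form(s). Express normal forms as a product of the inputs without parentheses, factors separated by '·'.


The first expression, normalized: s3 · s7 · s2 · s4 · s5 · s1 · s6
The second expression, normalized: s3 · s7 · s2 · s4 · s5 · s1 · s6
One common form — equal.

equal — both sides give s3 · s7 · s2 · s4 · s5 · s1 · s6


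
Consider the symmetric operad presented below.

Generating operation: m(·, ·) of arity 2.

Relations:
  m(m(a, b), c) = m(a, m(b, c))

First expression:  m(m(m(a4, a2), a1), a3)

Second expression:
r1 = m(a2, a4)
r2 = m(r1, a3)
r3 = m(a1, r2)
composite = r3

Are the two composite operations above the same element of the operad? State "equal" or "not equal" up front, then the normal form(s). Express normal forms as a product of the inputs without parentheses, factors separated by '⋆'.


The first composite normalizes to a4 ⋆ a2 ⋆ a1 ⋆ a3
The second composite normalizes to a1 ⋆ a2 ⋆ a4 ⋆ a3
The forms do not match — not equal.

not equal; first: a4 ⋆ a2 ⋆ a1 ⋆ a3; second: a1 ⋆ a2 ⋆ a4 ⋆ a3


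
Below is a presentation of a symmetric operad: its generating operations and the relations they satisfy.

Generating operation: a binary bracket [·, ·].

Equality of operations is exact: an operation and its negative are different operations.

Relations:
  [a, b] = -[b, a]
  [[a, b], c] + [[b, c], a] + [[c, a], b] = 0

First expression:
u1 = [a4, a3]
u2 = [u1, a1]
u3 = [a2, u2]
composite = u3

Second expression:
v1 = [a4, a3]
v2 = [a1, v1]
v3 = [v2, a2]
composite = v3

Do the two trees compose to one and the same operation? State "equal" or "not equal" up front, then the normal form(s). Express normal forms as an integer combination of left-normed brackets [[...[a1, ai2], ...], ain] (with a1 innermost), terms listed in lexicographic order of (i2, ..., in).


equal; both compose to -[[[a1, a3], a4], a2] + [[[a1, a4], a3], a2]

The first composite normalizes to -[[[a1, a3], a4], a2] + [[[a1, a4], a3], a2]
The second composite normalizes to -[[[a1, a3], a4], a2] + [[[a1, a4], a3], a2]
The normal forms match — equal.


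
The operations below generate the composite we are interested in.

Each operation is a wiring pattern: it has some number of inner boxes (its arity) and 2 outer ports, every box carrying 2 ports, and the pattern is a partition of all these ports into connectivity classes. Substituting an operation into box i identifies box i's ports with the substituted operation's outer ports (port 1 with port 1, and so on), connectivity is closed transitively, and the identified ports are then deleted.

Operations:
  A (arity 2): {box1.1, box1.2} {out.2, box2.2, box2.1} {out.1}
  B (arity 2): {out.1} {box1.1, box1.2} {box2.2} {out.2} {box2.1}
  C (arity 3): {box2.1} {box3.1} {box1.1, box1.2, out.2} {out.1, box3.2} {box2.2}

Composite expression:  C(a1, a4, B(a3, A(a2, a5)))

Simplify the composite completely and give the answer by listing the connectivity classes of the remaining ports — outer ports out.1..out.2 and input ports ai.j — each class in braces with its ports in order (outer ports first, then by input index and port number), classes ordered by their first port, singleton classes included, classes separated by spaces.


Connectivity passes through glued C-boundaries; trace each wire chain.
A over (a2, a5) gives {out.1} {out.2, a5.1, a5.2} {a2.1, a2.2}, out.j being that stage's outer ports
B over (a3, a2, a5) gives {out.1} {out.2} {a2.1, a2.2} {a3.1, a3.2} {a5.1, a5.2}, out.j being that stage's outer ports
C over (a1, a4, a3, a2, a5) gives {out.1} {out.2, a1.1, a1.2} {a2.1, a2.2} {a3.1, a3.2} {a4.1} {a4.2} {a5.1, a5.2}, out.j being that stage's outer ports

{out.1} {out.2, a1.1, a1.2} {a2.1, a2.2} {a3.1, a3.2} {a4.1} {a4.2} {a5.1, a5.2}


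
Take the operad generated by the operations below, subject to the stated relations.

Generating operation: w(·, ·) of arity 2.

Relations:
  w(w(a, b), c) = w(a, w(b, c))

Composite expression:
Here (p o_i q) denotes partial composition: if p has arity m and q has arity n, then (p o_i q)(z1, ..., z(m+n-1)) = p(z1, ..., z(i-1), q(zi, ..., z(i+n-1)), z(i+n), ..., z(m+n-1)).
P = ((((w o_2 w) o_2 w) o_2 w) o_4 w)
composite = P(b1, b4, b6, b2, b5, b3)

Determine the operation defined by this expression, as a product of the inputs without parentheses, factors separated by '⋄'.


b1 ⋄ b4 ⋄ b6 ⋄ b2 ⋄ b5 ⋄ b3

All parenthesizations of w agree; list the b-inputs left to right.
w(b4, b6) spells out as b4 ⋄ b6
w(b2, b5) spells out as b2 ⋄ b5
w(w(b4, b6), w(b2, b5)) spells out as b4 ⋄ b6 ⋄ b2 ⋄ b5
w(w(w(b4, b6), w(b2, b5)), b3) spells out as b4 ⋄ b6 ⋄ b2 ⋄ b5 ⋄ b3
w(b1, w(w(w(b4, b6), w(b2, b5)), b3)) spells out as b1 ⋄ b4 ⋄ b6 ⋄ b2 ⋄ b5 ⋄ b3


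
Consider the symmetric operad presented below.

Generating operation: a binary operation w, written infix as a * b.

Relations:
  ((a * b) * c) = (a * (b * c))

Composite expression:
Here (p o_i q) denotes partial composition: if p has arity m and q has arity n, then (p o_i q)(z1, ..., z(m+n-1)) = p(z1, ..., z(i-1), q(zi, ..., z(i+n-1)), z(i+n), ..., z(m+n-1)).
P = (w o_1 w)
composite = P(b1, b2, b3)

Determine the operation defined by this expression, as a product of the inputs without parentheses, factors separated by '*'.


b1 * b2 * b3

Key point: w is associative — brackets drop, the b-order remains.
(b1 * b2) spells out as b1 * b2
((b1 * b2) * b3) spells out as b1 * b2 * b3


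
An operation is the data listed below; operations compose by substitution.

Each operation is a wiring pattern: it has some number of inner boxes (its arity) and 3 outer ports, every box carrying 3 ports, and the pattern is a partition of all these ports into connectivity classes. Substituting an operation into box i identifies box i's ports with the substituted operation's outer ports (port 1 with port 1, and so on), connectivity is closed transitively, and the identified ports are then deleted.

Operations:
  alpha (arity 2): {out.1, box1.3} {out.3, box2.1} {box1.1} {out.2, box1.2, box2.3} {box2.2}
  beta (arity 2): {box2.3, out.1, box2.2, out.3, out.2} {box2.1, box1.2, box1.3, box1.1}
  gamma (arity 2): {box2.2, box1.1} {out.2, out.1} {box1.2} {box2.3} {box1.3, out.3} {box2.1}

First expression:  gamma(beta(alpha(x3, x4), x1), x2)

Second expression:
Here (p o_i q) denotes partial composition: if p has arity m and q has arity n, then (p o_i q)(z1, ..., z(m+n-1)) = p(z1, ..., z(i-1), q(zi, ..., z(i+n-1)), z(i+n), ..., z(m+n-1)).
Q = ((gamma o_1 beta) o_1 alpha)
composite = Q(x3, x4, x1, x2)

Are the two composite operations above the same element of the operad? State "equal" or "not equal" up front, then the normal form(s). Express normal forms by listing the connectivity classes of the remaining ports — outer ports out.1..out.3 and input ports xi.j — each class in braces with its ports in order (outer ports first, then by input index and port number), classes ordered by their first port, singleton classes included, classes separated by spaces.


equal — both sides give {out.1, out.2} {out.3, x1.2, x1.3, x2.2} {x1.1, x3.2, x3.3, x4.1, x4.3} {x2.1} {x2.3} {x3.1} {x4.2}

In normal form, the first expression is {out.1, out.2} {out.3, x1.2, x1.3, x2.2} {x1.1, x3.2, x3.3, x4.1, x4.3} {x2.1} {x2.3} {x3.1} {x4.2}
In normal form, the second expression is {out.1, out.2} {out.3, x1.2, x1.3, x2.2} {x1.1, x3.2, x3.3, x4.1, x4.3} {x2.1} {x2.3} {x3.1} {x4.2}
One common form — equal.


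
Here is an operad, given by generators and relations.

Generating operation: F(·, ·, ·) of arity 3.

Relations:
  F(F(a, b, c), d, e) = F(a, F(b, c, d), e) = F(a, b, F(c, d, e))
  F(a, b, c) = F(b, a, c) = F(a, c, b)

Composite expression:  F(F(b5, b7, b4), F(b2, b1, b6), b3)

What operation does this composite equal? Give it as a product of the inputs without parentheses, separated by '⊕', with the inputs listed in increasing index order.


b1 ⊕ b2 ⊕ b3 ⊕ b4 ⊕ b5 ⊕ b6 ⊕ b7

Reordering under F is free, so list the b-inputs canonically.
F(b5, b7, b4) unparenthesizes to b5 ⊕ b7 ⊕ b4
F(b2, b1, b6) unparenthesizes to b2 ⊕ b1 ⊕ b6
F(F(b5, b7, b4), F(b2, b1, b6), b3) unparenthesizes to b5 ⊕ b7 ⊕ b4 ⊕ b2 ⊕ b1 ⊕ b6 ⊕ b3
rearranged into index order: b1 ⊕ b2 ⊕ b3 ⊕ b4 ⊕ b5 ⊕ b6 ⊕ b7


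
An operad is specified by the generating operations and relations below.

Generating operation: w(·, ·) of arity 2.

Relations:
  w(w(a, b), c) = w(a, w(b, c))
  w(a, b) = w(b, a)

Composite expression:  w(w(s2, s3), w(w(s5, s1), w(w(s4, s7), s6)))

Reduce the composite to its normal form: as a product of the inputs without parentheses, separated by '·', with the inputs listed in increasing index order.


s1 · s2 · s3 · s4 · s5 · s6 · s7

Key point: w commutes, so take the s-inputs in any fixed order.
w(s2, s3) linearizes to s2 · s3
w(s5, s1) linearizes to s5 · s1
w(s4, s7) linearizes to s4 · s7
w(w(s4, s7), s6) linearizes to s4 · s7 · s6
w(w(s5, s1), w(w(s4, s7), s6)) linearizes to s5 · s1 · s4 · s7 · s6
w(w(s2, s3), w(w(s5, s1), w(w(s4, s7), s6))) linearizes to s2 · s3 · s5 · s1 · s4 · s7 · s6
commutativity sorts the factors: s1 · s2 · s3 · s4 · s5 · s6 · s7


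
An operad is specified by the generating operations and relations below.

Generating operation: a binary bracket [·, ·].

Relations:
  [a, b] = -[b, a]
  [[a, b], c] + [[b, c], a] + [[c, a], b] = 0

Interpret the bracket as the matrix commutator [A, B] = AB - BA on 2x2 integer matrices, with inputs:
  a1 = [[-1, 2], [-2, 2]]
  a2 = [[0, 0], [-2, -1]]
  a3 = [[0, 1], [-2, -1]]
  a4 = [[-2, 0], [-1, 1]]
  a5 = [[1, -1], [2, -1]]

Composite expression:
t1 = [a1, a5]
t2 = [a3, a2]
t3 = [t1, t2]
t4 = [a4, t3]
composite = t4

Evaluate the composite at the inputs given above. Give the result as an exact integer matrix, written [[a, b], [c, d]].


[[-8, 24], [-28, 8]]

[a1, a5] = [[2, -1], [2, -2]]
[a3, a2] = [[-2, -1], [0, 2]]
[[a1, a5], [a3, a2]] = [[2, -8], [-8, -2]]
[a4, [[a1, a5], [a3, a2]]] = [[-8, 24], [-28, 8]]


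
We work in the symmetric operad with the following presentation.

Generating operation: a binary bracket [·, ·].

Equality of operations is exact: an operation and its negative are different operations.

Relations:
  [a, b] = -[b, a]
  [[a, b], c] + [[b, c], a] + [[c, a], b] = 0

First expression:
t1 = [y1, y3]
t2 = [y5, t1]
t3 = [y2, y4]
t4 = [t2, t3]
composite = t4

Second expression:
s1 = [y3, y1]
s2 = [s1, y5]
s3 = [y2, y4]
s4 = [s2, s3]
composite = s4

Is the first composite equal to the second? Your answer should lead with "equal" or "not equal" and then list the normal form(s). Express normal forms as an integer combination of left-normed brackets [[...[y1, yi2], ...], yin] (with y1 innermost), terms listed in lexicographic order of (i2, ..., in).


equal — both sides give -[[[[y1, y3], y5], y2], y4] + [[[[y1, y3], y5], y4], y2]


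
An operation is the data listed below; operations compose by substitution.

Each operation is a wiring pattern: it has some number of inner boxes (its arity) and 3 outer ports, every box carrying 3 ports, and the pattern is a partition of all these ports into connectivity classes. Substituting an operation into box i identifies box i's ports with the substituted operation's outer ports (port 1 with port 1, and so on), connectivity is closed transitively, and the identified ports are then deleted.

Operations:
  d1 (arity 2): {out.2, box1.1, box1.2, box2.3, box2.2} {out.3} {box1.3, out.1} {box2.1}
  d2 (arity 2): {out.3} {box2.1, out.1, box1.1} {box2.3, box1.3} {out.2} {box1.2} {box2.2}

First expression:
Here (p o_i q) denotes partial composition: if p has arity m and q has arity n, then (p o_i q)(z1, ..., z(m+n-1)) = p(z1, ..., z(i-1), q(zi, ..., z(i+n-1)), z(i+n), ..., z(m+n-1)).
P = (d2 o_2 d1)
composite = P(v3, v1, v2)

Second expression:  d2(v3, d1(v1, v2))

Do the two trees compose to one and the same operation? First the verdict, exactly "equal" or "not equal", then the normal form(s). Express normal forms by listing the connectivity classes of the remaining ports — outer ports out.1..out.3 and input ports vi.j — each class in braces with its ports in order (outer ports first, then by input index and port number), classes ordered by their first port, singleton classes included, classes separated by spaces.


equal: each reduces to {out.1, v1.3, v3.1} {out.2} {out.3} {v1.1, v1.2, v2.2, v2.3} {v2.1} {v3.2} {v3.3}

Normal form of the first expression: {out.1, v1.3, v3.1} {out.2} {out.3} {v1.1, v1.2, v2.2, v2.3} {v2.1} {v3.2} {v3.3}
Normal form of the second expression: {out.1, v1.3, v3.1} {out.2} {out.3} {v1.1, v1.2, v2.2, v2.3} {v2.1} {v3.2} {v3.3}
The normal forms match — equal.


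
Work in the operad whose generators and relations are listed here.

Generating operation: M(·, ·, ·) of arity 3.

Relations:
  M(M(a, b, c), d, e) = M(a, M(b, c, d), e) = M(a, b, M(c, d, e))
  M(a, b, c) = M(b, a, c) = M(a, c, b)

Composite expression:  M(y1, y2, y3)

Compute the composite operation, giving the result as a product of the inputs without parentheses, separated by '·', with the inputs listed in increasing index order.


Both nesting and order wash out for M; what remains is which y's occur.
M(y1, y2, y3) flattens to y1 · y2 · y3
the factors in increasing index order: y1 · y2 · y3

y1 · y2 · y3


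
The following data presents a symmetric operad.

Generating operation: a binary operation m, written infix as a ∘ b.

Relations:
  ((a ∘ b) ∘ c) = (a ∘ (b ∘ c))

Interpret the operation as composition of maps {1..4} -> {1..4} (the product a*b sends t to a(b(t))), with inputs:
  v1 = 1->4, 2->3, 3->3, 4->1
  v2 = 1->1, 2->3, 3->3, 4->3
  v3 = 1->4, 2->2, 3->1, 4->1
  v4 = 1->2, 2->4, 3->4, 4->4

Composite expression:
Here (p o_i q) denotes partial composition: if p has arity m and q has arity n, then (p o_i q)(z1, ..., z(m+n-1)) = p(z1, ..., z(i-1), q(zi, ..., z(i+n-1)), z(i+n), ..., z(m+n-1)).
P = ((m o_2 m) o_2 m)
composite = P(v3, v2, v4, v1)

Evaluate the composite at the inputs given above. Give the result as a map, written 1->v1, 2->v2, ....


1->1, 2->1, 3->1, 4->1

(v2 ∘ v4) = 1->3, 2->3, 3->3, 4->3
((v2 ∘ v4) ∘ v1) = 1->3, 2->3, 3->3, 4->3
(v3 ∘ ((v2 ∘ v4) ∘ v1)) = 1->1, 2->1, 3->1, 4->1


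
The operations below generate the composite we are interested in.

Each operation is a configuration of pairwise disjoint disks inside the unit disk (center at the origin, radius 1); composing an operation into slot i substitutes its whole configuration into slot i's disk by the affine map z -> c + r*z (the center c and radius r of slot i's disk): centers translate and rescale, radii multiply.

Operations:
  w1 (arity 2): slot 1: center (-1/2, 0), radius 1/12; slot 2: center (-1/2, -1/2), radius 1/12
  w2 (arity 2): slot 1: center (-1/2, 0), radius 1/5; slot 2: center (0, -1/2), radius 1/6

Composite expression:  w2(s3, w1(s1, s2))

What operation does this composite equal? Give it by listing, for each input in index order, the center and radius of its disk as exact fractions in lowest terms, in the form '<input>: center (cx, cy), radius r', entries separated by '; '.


Nesting under w2 composes maps z -> c + r*z down each s-path.
for s3, the 1-step affine chain lands on center (-1/2, 0), radius 1/5
for s1, the 2-step affine chain lands on center (-1/12, -1/2), radius 1/72
for s2, the 2-step affine chain lands on center (-1/12, -7/12), radius 1/72

s1: center (-1/12, -1/2), radius 1/72; s2: center (-1/12, -7/12), radius 1/72; s3: center (-1/2, 0), radius 1/5


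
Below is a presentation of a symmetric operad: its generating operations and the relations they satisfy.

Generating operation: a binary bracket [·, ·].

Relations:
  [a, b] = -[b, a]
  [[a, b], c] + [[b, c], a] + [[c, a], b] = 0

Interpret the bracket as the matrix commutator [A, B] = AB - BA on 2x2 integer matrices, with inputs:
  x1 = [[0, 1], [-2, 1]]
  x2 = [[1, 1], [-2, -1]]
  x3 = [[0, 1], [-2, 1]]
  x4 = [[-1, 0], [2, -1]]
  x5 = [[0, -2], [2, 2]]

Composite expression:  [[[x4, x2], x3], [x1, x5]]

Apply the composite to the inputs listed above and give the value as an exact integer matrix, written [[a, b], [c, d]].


[x4, x2] = [[-2, 0], [4, 2]]
[[x4, x2], x3] = [[-4, -4], [-12, 4]]
[x1, x5] = [[-2, 4], [6, 2]]
[[[x4, x2], x3], [x1, x5]] = [[24, -48], [96, -24]]

[[24, -48], [96, -24]]


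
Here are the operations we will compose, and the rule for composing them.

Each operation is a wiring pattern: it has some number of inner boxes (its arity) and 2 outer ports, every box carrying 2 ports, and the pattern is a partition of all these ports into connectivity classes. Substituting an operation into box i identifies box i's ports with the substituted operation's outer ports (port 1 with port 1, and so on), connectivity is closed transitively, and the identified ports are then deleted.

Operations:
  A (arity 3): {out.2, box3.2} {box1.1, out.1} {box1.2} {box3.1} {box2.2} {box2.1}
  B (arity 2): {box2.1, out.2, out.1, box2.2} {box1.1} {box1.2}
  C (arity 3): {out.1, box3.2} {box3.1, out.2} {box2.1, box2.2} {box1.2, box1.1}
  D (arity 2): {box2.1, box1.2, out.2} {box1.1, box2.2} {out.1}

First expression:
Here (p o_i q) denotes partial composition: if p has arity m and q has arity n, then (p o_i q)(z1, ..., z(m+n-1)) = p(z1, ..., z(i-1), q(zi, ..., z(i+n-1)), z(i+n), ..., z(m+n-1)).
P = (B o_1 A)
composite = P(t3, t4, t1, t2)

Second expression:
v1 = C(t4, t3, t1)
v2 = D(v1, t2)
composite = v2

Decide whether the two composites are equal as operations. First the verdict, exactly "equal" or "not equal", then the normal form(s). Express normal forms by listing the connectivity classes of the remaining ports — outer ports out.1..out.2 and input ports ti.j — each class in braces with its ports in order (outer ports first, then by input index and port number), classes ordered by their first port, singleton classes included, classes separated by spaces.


The first expression reduces to {out.1, out.2, t2.1, t2.2} {t1.1} {t1.2} {t3.1} {t3.2} {t4.1} {t4.2}
The second expression reduces to {out.1} {out.2, t1.1, t2.1} {t1.2, t2.2} {t3.1, t3.2} {t4.1, t4.2}
They disagree, so not equal.

not equal — first {out.1, out.2, t2.1, t2.2} {t1.1} {t1.2} {t3.1} {t3.2} {t4.1} {t4.2}, second {out.1} {out.2, t1.1, t2.1} {t1.2, t2.2} {t3.1, t3.2} {t4.1, t4.2}
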